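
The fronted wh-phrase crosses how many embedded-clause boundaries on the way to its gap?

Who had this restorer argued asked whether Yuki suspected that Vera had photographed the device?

1

"who" is extracted from the subject of "asked".
Boundaries crossed, outermost first: [Ø] — 1 in total.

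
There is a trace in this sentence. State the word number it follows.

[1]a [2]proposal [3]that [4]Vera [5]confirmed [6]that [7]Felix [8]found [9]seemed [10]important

8

The displaced element is "a proposal" (word 2).
It is linked across 1 clause boundary (that).
It functions as the direct object of "found", so the gap sits immediately after word 8 ("found").
Base order: Vera confirmed that Felix found a proposal.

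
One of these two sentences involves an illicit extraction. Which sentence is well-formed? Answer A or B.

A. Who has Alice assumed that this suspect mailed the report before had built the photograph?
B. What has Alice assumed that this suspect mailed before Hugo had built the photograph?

B

In A, the wh-phrase is extracted from inside an adjunct island (introduced by "before"), which blocks movement.
In B, the extraction path crosses only that-complement boundaries, which are transparent.
So B is grammatical.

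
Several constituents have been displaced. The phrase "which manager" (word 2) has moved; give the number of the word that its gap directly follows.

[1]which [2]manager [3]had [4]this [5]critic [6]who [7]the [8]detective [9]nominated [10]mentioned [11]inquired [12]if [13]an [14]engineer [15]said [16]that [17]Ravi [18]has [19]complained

The displaced element is "which manager" (word 2).
It is linked across 1 clause boundary (Ø).
It functions as the subject of "inquired", so the gap sits immediately after word 10 ("mentioned").
Base order: This critic who the detective nominated had mentioned that which manager inquired if an engineer said that Ravi has complained.

10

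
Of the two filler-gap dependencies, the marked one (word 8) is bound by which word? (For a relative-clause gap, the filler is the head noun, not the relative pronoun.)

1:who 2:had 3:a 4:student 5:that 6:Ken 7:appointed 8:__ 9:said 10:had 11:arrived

4

The marked gap is inside the relative clause, the direct object of "appointed".
Its filler is the head noun "student" (via "that"), at word 4.
(The other dependency links word 1 to a gap after word 9.)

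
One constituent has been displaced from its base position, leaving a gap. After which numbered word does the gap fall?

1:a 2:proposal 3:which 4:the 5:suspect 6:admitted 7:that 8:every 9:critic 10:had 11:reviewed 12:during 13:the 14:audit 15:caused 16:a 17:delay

11

The displaced element is "a proposal" (word 2).
It is linked across 1 clause boundary (that).
It functions as the direct object of "reviewed", so the gap sits immediately after word 11 ("reviewed").
Base order: The suspect admitted that every critic had reviewed a proposal during the audit.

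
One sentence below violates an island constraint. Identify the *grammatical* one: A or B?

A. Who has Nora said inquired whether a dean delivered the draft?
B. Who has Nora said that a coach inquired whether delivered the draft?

A

In B, the wh-phrase is extracted from inside a wh-island (introduced by "whether"), which blocks movement.
In A, the extraction path crosses only that-complement boundaries, which are transparent.
So A is grammatical.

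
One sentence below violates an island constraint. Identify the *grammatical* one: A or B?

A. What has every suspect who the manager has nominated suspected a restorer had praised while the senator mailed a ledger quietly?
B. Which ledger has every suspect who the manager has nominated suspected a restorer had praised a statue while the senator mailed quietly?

In B, the wh-phrase is extracted from inside an adjunct island (introduced by "while"), which blocks movement.
In A, the extraction path crosses only that-complement boundaries, which are transparent.
So A is grammatical.

A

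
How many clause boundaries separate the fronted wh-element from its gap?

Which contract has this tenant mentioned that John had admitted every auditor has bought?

2

"which contract" is extracted from the object of "bought".
Boundaries crossed, outermost first: [that], [Ø] — 2 in total.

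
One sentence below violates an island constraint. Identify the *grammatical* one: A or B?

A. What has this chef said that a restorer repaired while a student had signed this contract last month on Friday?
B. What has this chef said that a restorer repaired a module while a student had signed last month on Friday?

In B, the wh-phrase is extracted from inside an adjunct island (introduced by "while"), which blocks movement.
In A, the extraction path crosses only that-complement boundaries, which are transparent.
So A is grammatical.

A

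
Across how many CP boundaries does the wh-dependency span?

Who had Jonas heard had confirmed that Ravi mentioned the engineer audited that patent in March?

1

"who" is extracted from the subject of "confirmed".
Boundaries crossed, outermost first: [Ø] — 1 in total.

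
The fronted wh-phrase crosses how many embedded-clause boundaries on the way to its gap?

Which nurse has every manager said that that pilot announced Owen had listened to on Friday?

"which nurse" is extracted from the PP object of "listened".
Boundaries crossed, outermost first: [that], [Ø] — 2 in total.

2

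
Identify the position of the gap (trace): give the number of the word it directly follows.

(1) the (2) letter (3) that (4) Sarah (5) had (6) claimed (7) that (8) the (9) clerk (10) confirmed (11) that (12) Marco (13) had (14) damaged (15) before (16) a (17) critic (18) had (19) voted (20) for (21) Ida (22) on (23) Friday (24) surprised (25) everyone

The displaced element is "the letter" (word 2).
It is linked across 2 clause boundaries (that → that).
It functions as the direct object of "damaged", so the gap sits immediately after word 14 ("damaged").
Base order: Sarah had claimed that the clerk confirmed that Marco had damaged the letter before a critic had voted for Ida on Friday.

14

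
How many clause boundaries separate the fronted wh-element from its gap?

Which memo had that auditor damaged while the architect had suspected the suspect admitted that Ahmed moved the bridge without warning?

0

"which memo" originates inside the matrix clause — no clause boundary is crossed.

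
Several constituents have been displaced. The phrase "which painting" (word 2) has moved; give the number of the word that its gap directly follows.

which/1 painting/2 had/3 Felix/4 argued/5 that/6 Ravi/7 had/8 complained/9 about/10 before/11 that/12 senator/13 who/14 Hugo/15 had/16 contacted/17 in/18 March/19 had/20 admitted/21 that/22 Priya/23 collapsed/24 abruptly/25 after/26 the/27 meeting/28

The displaced element is "which painting" (word 2).
It is linked across 1 clause boundary (that).
It functions as the object of the preposition "about" of "complained", so the gap sits immediately after word 10 ("about").
Base order: Felix had argued that Ravi had complained about which painting before that senator who Hugo had contacted in March had admitted that Priya collapsed abruptly after the meeting.

10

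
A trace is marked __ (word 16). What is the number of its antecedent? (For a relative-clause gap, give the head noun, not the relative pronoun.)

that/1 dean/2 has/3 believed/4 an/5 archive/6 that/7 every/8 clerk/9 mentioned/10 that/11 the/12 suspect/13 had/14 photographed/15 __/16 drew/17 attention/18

The gap at 16 is the object of "photographed", inside a relative clause.
The relative pronoun is "that" (word 7); it is bound by the head noun immediately before it.
Its filler is the head noun "archive", at word 6.

6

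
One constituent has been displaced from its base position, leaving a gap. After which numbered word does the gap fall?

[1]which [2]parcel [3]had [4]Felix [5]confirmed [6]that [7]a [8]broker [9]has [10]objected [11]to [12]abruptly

The displaced element is "which parcel" (word 2).
It is linked across 1 clause boundary (that).
It functions as the object of the preposition "to" of "objected", so the gap sits immediately after word 11 ("to").
Base order: Felix had confirmed that a broker has objected to which parcel abruptly.

11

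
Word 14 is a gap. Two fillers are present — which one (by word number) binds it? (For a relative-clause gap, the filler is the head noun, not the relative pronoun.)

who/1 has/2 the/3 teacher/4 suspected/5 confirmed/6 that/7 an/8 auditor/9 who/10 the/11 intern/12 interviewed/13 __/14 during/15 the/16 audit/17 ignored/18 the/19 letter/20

9

The marked gap is inside the relative clause, the direct object of "interviewed".
Its filler is the head noun "auditor" (via "who"), at word 9.
(The other dependency links word 1 to a gap after word 5.)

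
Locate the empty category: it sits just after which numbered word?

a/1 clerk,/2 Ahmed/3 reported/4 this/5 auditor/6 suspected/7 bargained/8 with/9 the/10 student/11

7

The displaced element is "a clerk" (word 2).
It is linked across 2 clause boundaries (Ø → Ø).
It functions as the subject of "bargained", so the gap sits immediately after word 7 ("suspected").
Base order: Ahmed reported this auditor suspected that a clerk bargained with the student.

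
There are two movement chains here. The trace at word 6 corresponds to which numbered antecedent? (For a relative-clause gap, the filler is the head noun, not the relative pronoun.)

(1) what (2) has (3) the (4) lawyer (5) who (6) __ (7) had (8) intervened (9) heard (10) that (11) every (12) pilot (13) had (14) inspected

4

The marked gap is inside the relative clause, the subject of "intervened".
Its filler is the head noun "lawyer" (via "who"), at word 4.
(The other dependency links word 1 to a gap after word 14.)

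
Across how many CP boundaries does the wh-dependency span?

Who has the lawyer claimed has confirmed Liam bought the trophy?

"who" is extracted from the subject of "confirmed".
Boundaries crossed, outermost first: [Ø] — 1 in total.

1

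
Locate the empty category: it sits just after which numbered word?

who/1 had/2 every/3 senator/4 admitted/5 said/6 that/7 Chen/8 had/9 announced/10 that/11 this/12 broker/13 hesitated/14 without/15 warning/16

The displaced element is "who" (word 1).
It is linked across 1 clause boundary (Ø).
It functions as the subject of "said", so the gap sits immediately after word 5 ("admitted").
Base order: Every senator had admitted that who said that Chen had announced that this broker hesitated without warning.

5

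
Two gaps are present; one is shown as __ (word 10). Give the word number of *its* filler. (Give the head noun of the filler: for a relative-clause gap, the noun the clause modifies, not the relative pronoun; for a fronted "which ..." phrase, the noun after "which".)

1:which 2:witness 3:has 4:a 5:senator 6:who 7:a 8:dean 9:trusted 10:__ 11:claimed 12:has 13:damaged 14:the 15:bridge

5

The marked gap is inside the relative clause, the direct object of "trusted".
Its filler is the head noun "senator" (via "who"), at word 5.
(The other dependency links word 2 to a gap after word 11.)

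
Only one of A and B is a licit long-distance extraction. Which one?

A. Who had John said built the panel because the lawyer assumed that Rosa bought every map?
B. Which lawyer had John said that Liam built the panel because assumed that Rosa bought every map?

In B, the wh-phrase is extracted from inside an adjunct island (introduced by "because"), which blocks movement.
In A, the extraction path crosses only that-complement boundaries, which are transparent.
So A is grammatical.

A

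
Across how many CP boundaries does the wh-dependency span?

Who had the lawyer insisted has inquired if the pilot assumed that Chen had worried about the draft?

1

"who" is extracted from the subject of "inquired".
Boundaries crossed, outermost first: [Ø] — 1 in total.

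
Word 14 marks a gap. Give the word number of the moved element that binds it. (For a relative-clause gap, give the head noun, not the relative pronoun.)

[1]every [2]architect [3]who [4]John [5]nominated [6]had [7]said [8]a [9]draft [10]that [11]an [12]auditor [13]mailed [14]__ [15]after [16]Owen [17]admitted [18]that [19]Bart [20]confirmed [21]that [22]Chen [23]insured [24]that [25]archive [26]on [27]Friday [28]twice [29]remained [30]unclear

The gap at 14 is the object of "mailed", inside a relative clause.
The relative pronoun is "that" (word 10); it is bound by the head noun immediately before it.
Its filler is the head noun "draft", at word 9.

9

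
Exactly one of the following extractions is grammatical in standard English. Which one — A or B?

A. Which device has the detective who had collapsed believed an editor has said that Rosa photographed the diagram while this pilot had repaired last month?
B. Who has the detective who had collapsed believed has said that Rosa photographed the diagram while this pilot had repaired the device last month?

B

In A, the wh-phrase is extracted from inside an adjunct island (introduced by "while"), which blocks movement.
In B, the extraction path crosses only that-complement boundaries, which are transparent.
So B is grammatical.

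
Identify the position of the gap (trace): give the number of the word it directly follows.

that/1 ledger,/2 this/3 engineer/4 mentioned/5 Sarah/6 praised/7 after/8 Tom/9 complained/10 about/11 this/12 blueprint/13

7

The displaced element is "that ledger" (word 2).
It is linked across 1 clause boundary (Ø).
It functions as the direct object of "praised", so the gap sits immediately after word 7 ("praised").
Base order: This engineer mentioned Sarah praised that ledger after Tom complained about this blueprint.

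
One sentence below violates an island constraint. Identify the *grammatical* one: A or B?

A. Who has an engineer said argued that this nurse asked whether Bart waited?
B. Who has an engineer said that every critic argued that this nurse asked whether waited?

In B, the wh-phrase is extracted from inside a wh-island (introduced by "whether"), which blocks movement.
In A, the extraction path crosses only that-complement boundaries, which are transparent.
So A is grammatical.

A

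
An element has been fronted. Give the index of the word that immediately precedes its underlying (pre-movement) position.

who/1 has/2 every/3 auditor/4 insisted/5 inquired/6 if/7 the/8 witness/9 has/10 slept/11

5

The displaced element is "who" (word 1).
It is linked across 1 clause boundary (Ø).
It functions as the subject of "inquired", so the gap sits immediately after word 5 ("insisted").
Base order: Every auditor has insisted who inquired if the witness has slept.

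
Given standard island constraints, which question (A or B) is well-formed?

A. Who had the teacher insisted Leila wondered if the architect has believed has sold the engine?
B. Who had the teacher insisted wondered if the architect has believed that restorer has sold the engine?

In A, the wh-phrase is extracted from inside a wh-island (introduced by "if"), which blocks movement.
In B, the extraction path crosses only that-complement boundaries, which are transparent.
So B is grammatical.

B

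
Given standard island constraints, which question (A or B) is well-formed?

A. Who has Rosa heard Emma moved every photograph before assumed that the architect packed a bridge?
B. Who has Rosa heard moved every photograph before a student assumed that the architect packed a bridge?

In A, the wh-phrase is extracted from inside an adjunct island (introduced by "before"), which blocks movement.
In B, the extraction path crosses only that-complement boundaries, which are transparent.
So B is grammatical.

B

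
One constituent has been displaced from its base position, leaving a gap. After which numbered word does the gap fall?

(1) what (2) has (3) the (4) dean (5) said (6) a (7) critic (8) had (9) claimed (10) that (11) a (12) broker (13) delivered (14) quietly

13

The displaced element is "what" (word 1).
It is linked across 2 clause boundaries (Ø → that).
It functions as the direct object of "delivered", so the gap sits immediately after word 13 ("delivered").
Base order: The dean has said a critic had claimed that a broker delivered what quietly.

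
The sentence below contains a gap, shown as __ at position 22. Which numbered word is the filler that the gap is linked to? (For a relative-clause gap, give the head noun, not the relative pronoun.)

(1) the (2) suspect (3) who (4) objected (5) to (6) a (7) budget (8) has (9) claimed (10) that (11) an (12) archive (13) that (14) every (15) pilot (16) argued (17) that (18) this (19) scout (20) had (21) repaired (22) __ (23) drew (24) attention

12

The gap at 22 is the object of "repaired", inside a relative clause.
The relative pronoun is "that" (word 13); it is bound by the head noun immediately before it.
Its filler is the head noun "archive", at word 12.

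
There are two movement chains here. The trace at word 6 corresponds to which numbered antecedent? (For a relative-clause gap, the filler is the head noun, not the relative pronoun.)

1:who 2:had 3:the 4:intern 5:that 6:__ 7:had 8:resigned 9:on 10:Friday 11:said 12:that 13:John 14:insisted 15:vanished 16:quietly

4

The marked gap is inside the relative clause, the subject of "resigned".
Its filler is the head noun "intern" (via "that"), at word 4.
(The other dependency links word 1 to a gap after word 14.)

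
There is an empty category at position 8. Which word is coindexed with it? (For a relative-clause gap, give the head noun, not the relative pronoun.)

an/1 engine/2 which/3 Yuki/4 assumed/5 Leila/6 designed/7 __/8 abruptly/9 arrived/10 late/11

2

The gap at 8 is the object of "designed", inside a relative clause.
The relative pronoun is "which" (word 3); it is bound by the head noun immediately before it.
Its filler is the head noun "engine", at word 2.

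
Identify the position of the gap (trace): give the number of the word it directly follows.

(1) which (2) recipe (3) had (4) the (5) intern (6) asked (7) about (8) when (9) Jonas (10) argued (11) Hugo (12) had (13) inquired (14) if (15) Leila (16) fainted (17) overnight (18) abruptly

7

The displaced element is "which recipe" (word 2).
It functions as the object of the preposition "about" of "asked", so the gap sits immediately after word 7 ("about").
Base order: The intern had asked about which recipe when Jonas argued Hugo had inquired if Leila fainted overnight abruptly.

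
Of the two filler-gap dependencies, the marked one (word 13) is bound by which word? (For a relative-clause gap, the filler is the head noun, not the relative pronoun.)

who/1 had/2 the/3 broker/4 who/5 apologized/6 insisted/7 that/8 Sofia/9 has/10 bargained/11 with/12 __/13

The marked gap is the object of the preposition "with" of "bargained".
Its filler is the fronted wh-phrase "who", at word 1.
(The other dependency links word 4 to a gap after word 5.)

1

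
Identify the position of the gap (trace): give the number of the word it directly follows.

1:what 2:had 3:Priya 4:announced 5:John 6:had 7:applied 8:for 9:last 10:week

The displaced element is "what" (word 1).
It is linked across 1 clause boundary (Ø).
It functions as the object of the preposition "for" of "applied", so the gap sits immediately after word 8 ("for").
Base order: Priya had announced John had applied for what last week.

8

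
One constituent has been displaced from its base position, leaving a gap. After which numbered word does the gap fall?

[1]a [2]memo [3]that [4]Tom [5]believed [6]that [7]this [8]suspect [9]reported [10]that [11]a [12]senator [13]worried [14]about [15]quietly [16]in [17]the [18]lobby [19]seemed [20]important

The displaced element is "a memo" (word 2).
It is linked across 2 clause boundaries (that → that).
It functions as the object of the preposition "about" of "worried", so the gap sits immediately after word 14 ("about").
Base order: Tom believed that this suspect reported that a senator worried about a memo quietly in the lobby.

14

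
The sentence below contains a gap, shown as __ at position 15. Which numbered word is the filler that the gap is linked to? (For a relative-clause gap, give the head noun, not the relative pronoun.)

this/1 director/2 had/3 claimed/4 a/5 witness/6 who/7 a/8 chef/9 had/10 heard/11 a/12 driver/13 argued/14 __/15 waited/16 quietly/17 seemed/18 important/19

The gap at 15 is the subject of "waited", inside a relative clause.
The relative pronoun is "who" (word 7); it is bound by the head noun immediately before it.
Its filler is the head noun "witness", at word 6.

6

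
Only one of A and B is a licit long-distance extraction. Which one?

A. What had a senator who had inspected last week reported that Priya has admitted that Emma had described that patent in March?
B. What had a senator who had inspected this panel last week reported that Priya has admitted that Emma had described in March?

In A, the wh-phrase is extracted from inside a complex-NP island (relative clause) (introduced by "who"), which blocks movement.
In B, the extraction path crosses only that-complement boundaries, which are transparent.
So B is grammatical.

B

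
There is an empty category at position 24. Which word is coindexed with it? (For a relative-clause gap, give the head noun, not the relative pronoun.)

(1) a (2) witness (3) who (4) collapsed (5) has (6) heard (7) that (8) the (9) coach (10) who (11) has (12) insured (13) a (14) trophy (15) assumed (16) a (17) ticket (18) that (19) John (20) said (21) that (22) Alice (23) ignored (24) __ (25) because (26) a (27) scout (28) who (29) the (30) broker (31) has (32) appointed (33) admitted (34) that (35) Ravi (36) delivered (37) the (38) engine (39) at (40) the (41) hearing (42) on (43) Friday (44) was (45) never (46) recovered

17

The gap at 24 is the object of "ignored", inside a relative clause.
The relative pronoun is "that" (word 18); it is bound by the head noun immediately before it.
Its filler is the head noun "ticket", at word 17.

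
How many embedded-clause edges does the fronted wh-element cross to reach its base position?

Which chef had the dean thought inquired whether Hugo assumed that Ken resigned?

"which chef" is extracted from the subject of "inquired".
Boundaries crossed, outermost first: [Ø] — 1 in total.

1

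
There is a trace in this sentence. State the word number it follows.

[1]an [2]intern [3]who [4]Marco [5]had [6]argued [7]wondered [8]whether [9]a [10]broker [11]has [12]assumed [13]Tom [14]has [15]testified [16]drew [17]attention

The displaced element is "an intern" (word 2).
It is linked across 1 clause boundary (Ø).
It functions as the subject of "wondered", so the gap sits immediately after word 6 ("argued").
Base order: Marco had argued that an intern wondered whether a broker has assumed Tom has testified.

6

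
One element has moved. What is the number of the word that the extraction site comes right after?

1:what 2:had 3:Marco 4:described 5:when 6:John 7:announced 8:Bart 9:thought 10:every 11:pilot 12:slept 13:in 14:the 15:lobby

4

The displaced element is "what" (word 1).
It functions as the direct object of "described", so the gap sits immediately after word 4 ("described").
Base order: Marco had described what when John announced Bart thought every pilot slept in the lobby.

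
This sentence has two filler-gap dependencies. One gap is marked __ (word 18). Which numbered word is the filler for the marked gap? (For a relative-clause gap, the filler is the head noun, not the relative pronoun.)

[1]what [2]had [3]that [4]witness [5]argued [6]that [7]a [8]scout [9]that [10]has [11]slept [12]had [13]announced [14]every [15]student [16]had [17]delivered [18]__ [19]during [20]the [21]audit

1

The marked gap is the direct object of "delivered".
Its filler is the fronted wh-phrase "what", at word 1.
(The other dependency links word 8 to a gap after word 9.)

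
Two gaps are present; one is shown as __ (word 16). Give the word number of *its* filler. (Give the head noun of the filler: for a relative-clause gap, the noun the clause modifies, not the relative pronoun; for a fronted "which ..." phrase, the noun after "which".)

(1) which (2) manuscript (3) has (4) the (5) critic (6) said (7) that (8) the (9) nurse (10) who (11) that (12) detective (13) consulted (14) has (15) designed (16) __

The marked gap is the direct object of "designed".
Its filler is the fronted wh-phrase "which manuscript", at word 2.
(The other dependency links word 9 to a gap after word 13.)

2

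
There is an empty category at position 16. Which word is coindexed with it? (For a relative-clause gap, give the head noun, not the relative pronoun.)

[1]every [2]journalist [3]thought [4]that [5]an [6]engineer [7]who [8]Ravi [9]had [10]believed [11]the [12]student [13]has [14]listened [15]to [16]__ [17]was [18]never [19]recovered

The gap at 16 is the prepositional object of "listened", inside a relative clause.
The relative pronoun is "who" (word 7); it is bound by the head noun immediately before it.
Its filler is the head noun "engineer", at word 6.

6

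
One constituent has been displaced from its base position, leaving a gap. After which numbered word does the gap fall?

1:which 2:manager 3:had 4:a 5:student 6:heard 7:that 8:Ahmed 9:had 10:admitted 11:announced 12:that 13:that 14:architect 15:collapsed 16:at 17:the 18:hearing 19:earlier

The displaced element is "which manager" (word 2).
It is linked across 2 clause boundaries (that → Ø).
It functions as the subject of "announced", so the gap sits immediately after word 10 ("admitted").
Base order: A student had heard that Ahmed had admitted that which manager announced that that architect collapsed at the hearing earlier.

10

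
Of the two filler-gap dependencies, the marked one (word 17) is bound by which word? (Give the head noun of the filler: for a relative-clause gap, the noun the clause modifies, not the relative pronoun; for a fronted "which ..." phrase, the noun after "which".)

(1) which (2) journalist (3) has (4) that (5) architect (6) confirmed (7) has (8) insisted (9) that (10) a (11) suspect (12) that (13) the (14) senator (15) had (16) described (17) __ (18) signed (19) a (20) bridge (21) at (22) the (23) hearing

11

The marked gap is inside the relative clause, the direct object of "described".
Its filler is the head noun "suspect" (via "that"), at word 11.
(The other dependency links word 2 to a gap after word 6.)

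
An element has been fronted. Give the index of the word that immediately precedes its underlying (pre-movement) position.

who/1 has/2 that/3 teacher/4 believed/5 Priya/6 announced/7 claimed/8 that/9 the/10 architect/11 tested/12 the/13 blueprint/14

The displaced element is "who" (word 1).
It is linked across 2 clause boundaries (Ø → Ø).
It functions as the subject of "claimed", so the gap sits immediately after word 7 ("announced").
Base order: That teacher has believed Priya announced that who claimed that the architect tested the blueprint.

7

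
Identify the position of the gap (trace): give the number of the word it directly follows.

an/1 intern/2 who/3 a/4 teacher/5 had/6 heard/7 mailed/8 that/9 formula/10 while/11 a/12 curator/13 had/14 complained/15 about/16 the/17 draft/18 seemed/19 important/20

7

The displaced element is "an intern" (word 2).
It is linked across 1 clause boundary (Ø).
It functions as the subject of "mailed", so the gap sits immediately after word 7 ("heard").
Base order: A teacher had heard that an intern mailed that formula while a curator had complained about the draft.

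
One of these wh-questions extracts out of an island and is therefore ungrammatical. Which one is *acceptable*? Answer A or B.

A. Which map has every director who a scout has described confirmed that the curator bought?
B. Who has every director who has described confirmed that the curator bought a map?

In B, the wh-phrase is extracted from inside a complex-NP island (relative clause) (introduced by "who"), which blocks movement.
In A, the extraction path crosses only that-complement boundaries, which are transparent.
So A is grammatical.

A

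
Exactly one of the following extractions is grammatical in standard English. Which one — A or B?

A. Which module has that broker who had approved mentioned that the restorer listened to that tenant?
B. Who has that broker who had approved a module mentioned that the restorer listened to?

B

In A, the wh-phrase is extracted from inside a complex-NP island (relative clause) (introduced by "who"), which blocks movement.
In B, the extraction path crosses only that-complement boundaries, which are transparent.
So B is grammatical.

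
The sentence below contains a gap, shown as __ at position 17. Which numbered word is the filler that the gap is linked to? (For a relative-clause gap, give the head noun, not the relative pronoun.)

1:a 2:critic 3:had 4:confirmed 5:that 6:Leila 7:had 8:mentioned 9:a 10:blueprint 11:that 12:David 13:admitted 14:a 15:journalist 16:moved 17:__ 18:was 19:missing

10

The gap at 17 is the object of "moved", inside a relative clause.
The relative pronoun is "that" (word 11); it is bound by the head noun immediately before it.
Its filler is the head noun "blueprint", at word 10.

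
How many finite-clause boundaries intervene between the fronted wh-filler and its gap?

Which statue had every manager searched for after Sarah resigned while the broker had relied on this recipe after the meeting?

"which statue" originates inside the matrix clause — no clause boundary is crossed.

0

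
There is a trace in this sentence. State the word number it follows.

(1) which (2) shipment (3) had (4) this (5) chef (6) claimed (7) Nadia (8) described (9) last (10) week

The displaced element is "which shipment" (word 2).
It is linked across 1 clause boundary (Ø).
It functions as the direct object of "described", so the gap sits immediately after word 8 ("described").
Base order: This chef had claimed Nadia described which shipment last week.

8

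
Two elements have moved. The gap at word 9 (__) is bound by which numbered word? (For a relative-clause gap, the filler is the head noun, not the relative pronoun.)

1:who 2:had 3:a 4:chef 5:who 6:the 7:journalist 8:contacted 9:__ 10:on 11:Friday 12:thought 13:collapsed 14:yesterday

4

The marked gap is inside the relative clause, the direct object of "contacted".
Its filler is the head noun "chef" (via "who"), at word 4.
(The other dependency links word 1 to a gap after word 12.)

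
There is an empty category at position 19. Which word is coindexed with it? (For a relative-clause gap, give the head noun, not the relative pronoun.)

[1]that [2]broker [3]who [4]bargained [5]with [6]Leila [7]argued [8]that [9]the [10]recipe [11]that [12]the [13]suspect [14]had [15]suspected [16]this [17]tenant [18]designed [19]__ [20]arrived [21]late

10

The gap at 19 is the object of "designed", inside a relative clause.
The relative pronoun is "that" (word 11); it is bound by the head noun immediately before it.
Its filler is the head noun "recipe", at word 10.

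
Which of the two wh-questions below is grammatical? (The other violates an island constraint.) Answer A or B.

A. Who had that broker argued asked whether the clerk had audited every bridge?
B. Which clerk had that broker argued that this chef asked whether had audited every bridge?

A

In B, the wh-phrase is extracted from inside a wh-island (introduced by "whether"), which blocks movement.
In A, the extraction path crosses only that-complement boundaries, which are transparent.
So A is grammatical.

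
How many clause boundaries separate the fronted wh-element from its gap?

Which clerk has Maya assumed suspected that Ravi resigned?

"which clerk" is extracted from the subject of "suspected".
Boundaries crossed, outermost first: [Ø] — 1 in total.

1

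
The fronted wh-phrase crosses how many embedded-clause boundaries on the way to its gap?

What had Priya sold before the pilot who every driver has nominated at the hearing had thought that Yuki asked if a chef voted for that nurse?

"what" originates inside the matrix clause — no clause boundary is crossed.

0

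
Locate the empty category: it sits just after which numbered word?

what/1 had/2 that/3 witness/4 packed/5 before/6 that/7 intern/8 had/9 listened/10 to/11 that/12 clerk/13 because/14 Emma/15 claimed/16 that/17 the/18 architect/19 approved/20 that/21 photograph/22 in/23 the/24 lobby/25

5

The displaced element is "what" (word 1).
It functions as the direct object of "packed", so the gap sits immediately after word 5 ("packed").
Base order: That witness had packed what before that intern had listened to that clerk because Emma claimed that the architect approved that photograph in the lobby.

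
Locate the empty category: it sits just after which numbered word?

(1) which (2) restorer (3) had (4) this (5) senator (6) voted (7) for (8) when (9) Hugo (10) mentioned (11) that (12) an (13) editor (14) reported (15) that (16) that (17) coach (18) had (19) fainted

7

The displaced element is "which restorer" (word 2).
It functions as the object of the preposition "for" of "voted", so the gap sits immediately after word 7 ("for").
Base order: This senator had voted for which restorer when Hugo mentioned that an editor reported that that coach had fainted.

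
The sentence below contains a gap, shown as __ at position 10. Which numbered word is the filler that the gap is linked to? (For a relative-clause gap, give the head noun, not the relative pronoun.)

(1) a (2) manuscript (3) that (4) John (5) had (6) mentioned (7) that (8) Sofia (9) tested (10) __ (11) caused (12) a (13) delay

The gap at 10 is the object of "tested", inside a relative clause.
The relative pronoun is "that" (word 3); it is bound by the head noun immediately before it.
Its filler is the head noun "manuscript", at word 2.

2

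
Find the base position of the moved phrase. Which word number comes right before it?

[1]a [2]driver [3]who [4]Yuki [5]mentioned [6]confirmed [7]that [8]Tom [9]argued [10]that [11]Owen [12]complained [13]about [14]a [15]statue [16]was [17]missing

5

The displaced element is "a driver" (word 2).
It is linked across 1 clause boundary (Ø).
It functions as the subject of "confirmed", so the gap sits immediately after word 5 ("mentioned").
Base order: Yuki mentioned that a driver confirmed that Tom argued that Owen complained about a statue.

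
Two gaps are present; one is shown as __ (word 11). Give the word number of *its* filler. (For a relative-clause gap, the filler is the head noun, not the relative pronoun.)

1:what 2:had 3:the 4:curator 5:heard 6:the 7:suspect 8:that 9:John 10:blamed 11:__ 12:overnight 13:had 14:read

7

The marked gap is inside the relative clause, the direct object of "blamed".
Its filler is the head noun "suspect" (via "that"), at word 7.
(The other dependency links word 1 to a gap after word 14.)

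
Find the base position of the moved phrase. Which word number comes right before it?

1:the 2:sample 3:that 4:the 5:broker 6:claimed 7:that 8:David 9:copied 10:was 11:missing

9

The displaced element is "the sample" (word 2).
It is linked across 1 clause boundary (that).
It functions as the direct object of "copied", so the gap sits immediately after word 9 ("copied").
Base order: The broker claimed that David copied the sample.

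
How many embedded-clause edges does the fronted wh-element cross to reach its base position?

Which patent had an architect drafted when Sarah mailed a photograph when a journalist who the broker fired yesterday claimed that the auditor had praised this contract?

0

"which patent" originates inside the matrix clause — no clause boundary is crossed.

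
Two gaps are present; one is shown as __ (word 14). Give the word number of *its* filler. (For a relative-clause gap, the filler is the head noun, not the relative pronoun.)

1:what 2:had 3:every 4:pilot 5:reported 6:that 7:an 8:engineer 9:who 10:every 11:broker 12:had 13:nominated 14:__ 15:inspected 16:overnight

The marked gap is inside the relative clause, the direct object of "nominated".
Its filler is the head noun "engineer" (via "who"), at word 8.
(The other dependency links word 1 to a gap after word 15.)

8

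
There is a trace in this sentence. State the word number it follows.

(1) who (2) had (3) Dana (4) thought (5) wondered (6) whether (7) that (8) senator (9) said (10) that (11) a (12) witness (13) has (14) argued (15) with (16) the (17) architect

The displaced element is "who" (word 1).
It is linked across 1 clause boundary (Ø).
It functions as the subject of "wondered", so the gap sits immediately after word 4 ("thought").
Base order: Dana had thought who wondered whether that senator said that a witness has argued with the architect.

4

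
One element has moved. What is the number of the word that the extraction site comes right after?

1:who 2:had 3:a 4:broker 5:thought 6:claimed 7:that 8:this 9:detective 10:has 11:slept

The displaced element is "who" (word 1).
It is linked across 1 clause boundary (Ø).
It functions as the subject of "claimed", so the gap sits immediately after word 5 ("thought").
Base order: A broker had thought who claimed that this detective has slept.

5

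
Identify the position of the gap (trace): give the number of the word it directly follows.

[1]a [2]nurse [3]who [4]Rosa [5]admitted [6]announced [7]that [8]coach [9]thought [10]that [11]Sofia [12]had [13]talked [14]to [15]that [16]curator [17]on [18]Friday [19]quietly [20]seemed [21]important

The displaced element is "a nurse" (word 2).
It is linked across 1 clause boundary (Ø).
It functions as the subject of "announced", so the gap sits immediately after word 5 ("admitted").
Base order: Rosa admitted a nurse announced that coach thought that Sofia had talked to that curator on Friday quietly.

5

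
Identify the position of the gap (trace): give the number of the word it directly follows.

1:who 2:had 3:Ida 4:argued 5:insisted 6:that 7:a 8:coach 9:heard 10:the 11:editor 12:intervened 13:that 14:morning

The displaced element is "who" (word 1).
It is linked across 1 clause boundary (Ø).
It functions as the subject of "insisted", so the gap sits immediately after word 4 ("argued").
Base order: Ida had argued that who insisted that a coach heard the editor intervened that morning.

4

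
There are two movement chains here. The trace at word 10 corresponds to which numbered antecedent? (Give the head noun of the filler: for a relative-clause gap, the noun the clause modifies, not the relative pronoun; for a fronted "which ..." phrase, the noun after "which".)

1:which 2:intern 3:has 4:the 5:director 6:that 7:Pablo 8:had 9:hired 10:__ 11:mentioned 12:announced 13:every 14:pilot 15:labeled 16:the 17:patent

The marked gap is inside the relative clause, the direct object of "hired".
Its filler is the head noun "director" (via "that"), at word 5.
(The other dependency links word 2 to a gap after word 11.)

5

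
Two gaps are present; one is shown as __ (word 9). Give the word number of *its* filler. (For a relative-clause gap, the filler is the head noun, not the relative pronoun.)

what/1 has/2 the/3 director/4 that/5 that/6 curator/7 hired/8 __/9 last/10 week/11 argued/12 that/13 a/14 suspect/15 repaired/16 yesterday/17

4

The marked gap is inside the relative clause, the direct object of "hired".
Its filler is the head noun "director" (via "that"), at word 4.
(The other dependency links word 1 to a gap after word 16.)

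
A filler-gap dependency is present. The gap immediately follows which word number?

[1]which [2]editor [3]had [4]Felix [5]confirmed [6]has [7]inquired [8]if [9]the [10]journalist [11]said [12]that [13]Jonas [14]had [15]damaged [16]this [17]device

The displaced element is "which editor" (word 2).
It is linked across 1 clause boundary (Ø).
It functions as the subject of "inquired", so the gap sits immediately after word 5 ("confirmed").
Base order: Felix had confirmed that which editor has inquired if the journalist said that Jonas had damaged this device.

5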